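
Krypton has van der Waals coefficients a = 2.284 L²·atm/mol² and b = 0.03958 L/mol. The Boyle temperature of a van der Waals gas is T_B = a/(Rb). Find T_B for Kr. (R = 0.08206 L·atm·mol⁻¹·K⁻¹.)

T_B ≈ 703.2 K

For a van der Waals gas the second virial coefficient B₂ = b − a/(RT) vanishes at T_B = a/(Rb).
T_B = 2.284/(0.08206×0.03958) = 2.284/0.0032479 = 703.2 K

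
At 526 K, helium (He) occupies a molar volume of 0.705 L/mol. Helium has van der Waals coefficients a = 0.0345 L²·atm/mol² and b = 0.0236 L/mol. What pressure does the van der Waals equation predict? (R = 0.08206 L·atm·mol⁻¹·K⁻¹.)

P ≈ 63.28 atm

P = RT/(V_m − b) − a/V_m²
RT/(V_m − b) = (0.08206)(526)/(0.705 − 0.0236) = 43.164/0.68140 = 63.346 atm
a/V_m² = 0.0345/(0.705)² = 0.069413 atm
P = 63.346 − 0.069413 = 63.28 atm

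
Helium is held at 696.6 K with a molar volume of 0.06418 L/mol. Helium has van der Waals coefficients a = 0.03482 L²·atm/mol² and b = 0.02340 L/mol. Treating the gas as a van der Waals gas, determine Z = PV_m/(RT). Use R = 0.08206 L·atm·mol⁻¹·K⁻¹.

Z ≈ 1.564

P = RT/(V_m − b) − a/V_m² = (0.08206)(696.6)/(0.06418 − 0.02340) − 0.03482/(0.06418)²
  = 57.163/0.040780 − 8.4534 = 1401.7 − 8.4534 = 1393.2 atm
Z = PV_m/(RT) = (1393.2)(0.06418)/((0.08206)(696.6)) = 89.416/57.163 = 1.564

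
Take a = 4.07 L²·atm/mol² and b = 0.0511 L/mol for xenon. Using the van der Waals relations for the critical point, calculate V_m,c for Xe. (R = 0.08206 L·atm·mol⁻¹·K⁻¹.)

For a van der Waals gas, V_m,c = 3b.
V_m,c = 3×0.0511 = 0.1533 L/mol

V_m,c ≈ 0.1533 L/mol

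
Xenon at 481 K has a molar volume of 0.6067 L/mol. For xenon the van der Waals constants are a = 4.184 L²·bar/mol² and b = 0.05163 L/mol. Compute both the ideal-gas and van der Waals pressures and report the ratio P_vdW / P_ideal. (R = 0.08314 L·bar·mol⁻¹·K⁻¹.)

P_vdW / P_ideal ≈ 0.9206

Ideal: P_ideal = RT/V_m = (0.08314)(481)/0.6067 = 65.9145 bar
vdW: P = RT/(V_m − b) − a/V_m² = 39.9903/0.555070 − 4.184/0.368085 = 72.0455 − 11.3669 = 60.6786 bar
Ratio = 60.6786/65.9145 = 0.9206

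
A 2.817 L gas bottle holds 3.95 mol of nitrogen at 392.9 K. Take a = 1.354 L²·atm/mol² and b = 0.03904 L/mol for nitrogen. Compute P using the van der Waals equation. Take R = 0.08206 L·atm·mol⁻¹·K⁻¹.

P = nRT/(V − nb) − a n²/V²
nRT/(V − nb) = (3.95)(0.08206)(392.9)/(2.817 − 3.95×0.03904) = 127.35/2.6628 = 47.826 atm
a n²/V² = (1.354)(3.95)²/(2.817)² = 2.6622 atm
P = 47.826 − 2.6622 = 45.16 atm

P ≈ 45.16 atm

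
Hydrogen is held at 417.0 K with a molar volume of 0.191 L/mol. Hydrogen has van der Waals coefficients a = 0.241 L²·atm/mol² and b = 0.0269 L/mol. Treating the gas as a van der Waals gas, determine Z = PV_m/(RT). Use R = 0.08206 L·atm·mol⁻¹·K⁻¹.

P = RT/(V_m − b) − a/V_m² = (0.08206)(417.0)/(0.191 − 0.0269) − 0.241/(0.191)²
  = 34.219/0.16410 − 6.6062 = 208.53 − 6.6062 = 201.92 atm
Z = PV_m/(RT) = (201.92)(0.191)/((0.08206)(417.0)) = 38.567/34.219 = 1.127

Z ≈ 1.127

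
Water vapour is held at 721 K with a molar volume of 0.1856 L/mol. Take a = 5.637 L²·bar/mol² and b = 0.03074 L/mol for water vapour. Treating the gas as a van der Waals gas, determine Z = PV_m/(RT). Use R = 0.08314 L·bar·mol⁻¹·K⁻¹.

P = RT/(V_m − b) − a/V_m² = (0.08314)(721)/(0.1856 − 0.03074) − 5.637/(0.1856)²
  = 59.944/0.15486 − 163.64 = 387.09 − 163.64 = 223.45 bar
Z = PV_m/(RT) = (223.45)(0.1856)/((0.08314)(721)) = 41.472/59.944 = 0.6918

Z ≈ 0.6918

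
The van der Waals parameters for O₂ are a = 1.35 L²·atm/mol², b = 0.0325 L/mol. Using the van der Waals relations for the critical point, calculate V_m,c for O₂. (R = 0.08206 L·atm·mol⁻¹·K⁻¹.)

V_m,c ≈ 0.09750 L/mol

For a van der Waals gas, V_m,c = 3b.
V_m,c = 3×0.0325 = 0.09750 L/mol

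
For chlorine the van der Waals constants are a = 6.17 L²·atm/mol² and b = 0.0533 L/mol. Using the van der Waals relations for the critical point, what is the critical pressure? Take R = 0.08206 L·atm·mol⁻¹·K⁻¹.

P_c ≈ 80.44 atm

For a van der Waals gas, P_c = a/(27b²).
P_c = 6.17/(27×(0.0533)²) = 6.17/0.076704 = 80.44 atm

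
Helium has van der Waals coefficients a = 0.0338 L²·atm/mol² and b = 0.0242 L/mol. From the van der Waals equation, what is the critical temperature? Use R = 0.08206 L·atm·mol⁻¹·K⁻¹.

T_c ≈ 5.043 K

For a van der Waals gas, T_c = 8a/(27Rb).
T_c = 8×0.0338/(27×0.08206×0.0242) = 0.27040/0.053618 = 5.043 K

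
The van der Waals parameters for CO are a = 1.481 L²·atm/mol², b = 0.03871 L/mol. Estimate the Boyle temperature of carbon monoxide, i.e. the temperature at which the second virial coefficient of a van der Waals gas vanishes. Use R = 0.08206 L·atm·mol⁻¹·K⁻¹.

For a van der Waals gas the second virial coefficient B₂ = b − a/(RT) vanishes at T_B = a/(Rb).
T_B = 1.481/(0.08206×0.03871) = 1.481/0.0031765 = 466.2 K

T_B ≈ 466.2 K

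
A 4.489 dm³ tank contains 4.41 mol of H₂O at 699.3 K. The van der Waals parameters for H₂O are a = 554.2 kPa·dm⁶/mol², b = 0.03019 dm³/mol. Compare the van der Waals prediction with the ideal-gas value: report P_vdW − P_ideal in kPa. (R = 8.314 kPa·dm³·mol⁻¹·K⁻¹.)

ΔP ≈ -360.3 kPa

Ideal: P_ideal = nRT/V = (4.41)(8.314)(699.3)/4.489 = 5711.66 kPa
vdW: P = nRT/(V − nb) − a n²/V² = 25639.7/4.35586 − 10778.1/20.1511 = 5886.25 − 534.864 = 5351.39 kPa
ΔP = 5351.39 − 5711.66 = -360.3 kPa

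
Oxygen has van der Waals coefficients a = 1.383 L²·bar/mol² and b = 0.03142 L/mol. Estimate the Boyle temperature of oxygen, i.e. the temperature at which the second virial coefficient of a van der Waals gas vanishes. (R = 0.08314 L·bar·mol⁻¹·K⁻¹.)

T_B ≈ 529.4 K

For a van der Waals gas the second virial coefficient B₂ = b − a/(RT) vanishes at T_B = a/(Rb).
T_B = 1.383/(0.08314×0.03142) = 1.383/0.0026123 = 529.4 K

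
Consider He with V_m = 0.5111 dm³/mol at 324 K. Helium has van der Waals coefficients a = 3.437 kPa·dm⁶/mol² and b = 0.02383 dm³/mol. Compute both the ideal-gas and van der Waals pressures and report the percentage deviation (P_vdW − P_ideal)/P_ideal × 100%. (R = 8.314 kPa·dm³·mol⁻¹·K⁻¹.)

4.64 %

Ideal: P_ideal = RT/V_m = (8.314)(324)/0.5111 = 5270.47 kPa
vdW: P = RT/(V_m − b) − a/V_m² = 2693.74/0.487270 − 3.437/0.261223 = 5528.23 − 13.1573 = 5515.07 kPa
% deviation = (5515.07 − 5270.47)/5270.47 × 100% = 4.64%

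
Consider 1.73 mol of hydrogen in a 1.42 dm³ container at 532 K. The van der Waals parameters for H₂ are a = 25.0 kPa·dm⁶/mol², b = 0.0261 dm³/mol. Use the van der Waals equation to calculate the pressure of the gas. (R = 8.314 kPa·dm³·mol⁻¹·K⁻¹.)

P = nRT/(V − nb) − a n²/V²
nRT/(V − nb) = (1.73)(8.314)(532)/(1.42 − 1.73×0.0261) = 7651.9/1.3748 = 5565.8 kPa
a n²/V² = (25.0)(1.73)²/(1.42)² = 37.107 kPa
P = 5565.8 − 37.107 = 5529 kPa

P ≈ 5529 kPa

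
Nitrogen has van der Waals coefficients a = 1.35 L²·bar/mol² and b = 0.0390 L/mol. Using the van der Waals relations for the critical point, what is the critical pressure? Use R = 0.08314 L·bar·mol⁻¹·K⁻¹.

P_c ≈ 32.87 bar

For a van der Waals gas, P_c = a/(27b²).
P_c = 1.35/(27×(0.0390)²) = 1.35/0.041067 = 32.87 bar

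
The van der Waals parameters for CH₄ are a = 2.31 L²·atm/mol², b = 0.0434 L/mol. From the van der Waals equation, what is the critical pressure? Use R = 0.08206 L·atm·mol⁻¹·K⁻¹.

P_c ≈ 45.42 atm

For a van der Waals gas, P_c = a/(27b²).
P_c = 2.31/(27×(0.0434)²) = 2.31/0.050856 = 45.42 atm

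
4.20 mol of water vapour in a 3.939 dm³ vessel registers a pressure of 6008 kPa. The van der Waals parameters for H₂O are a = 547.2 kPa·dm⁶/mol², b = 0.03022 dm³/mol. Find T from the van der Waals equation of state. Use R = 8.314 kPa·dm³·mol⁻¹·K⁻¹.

T ≈ 723.8 K

T = (P + a n²/V²)(V − nb)/(nR)
P + a n²/V² = 6008 + (547.2)(4.20)²/(3.939)² = 6630.1 kPa
V − nb = 3.939 − (4.20)(0.03022) = 3.8121 dm³
T = (6630.1)(3.8121)/((4.20)(8.314)) = 723.8 K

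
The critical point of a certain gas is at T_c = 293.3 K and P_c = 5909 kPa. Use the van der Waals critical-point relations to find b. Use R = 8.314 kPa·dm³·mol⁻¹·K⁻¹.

From T_c = 8a/(27Rb) and P_c = a/(27b²): b = R T_c/(8 P_c).
b = (8.314)(293.3)/(8×5909) = 2438.5/47272 = 0.05158 dm³/mol

b ≈ 0.05158 dm³/mol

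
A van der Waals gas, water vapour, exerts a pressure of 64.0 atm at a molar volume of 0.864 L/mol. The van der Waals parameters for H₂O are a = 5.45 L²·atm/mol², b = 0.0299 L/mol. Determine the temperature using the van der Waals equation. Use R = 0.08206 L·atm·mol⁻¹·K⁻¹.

T = (P + a/V_m²)(V_m − b)/R
P + a/V_m² = 64.0 + 5.45/(0.864)² = 71.301 atm
V_m − b = 0.864 − 0.0299 = 0.83410 L/mol
T = (71.301)(0.83410)/0.08206 = 724.7 K

T ≈ 724.7 K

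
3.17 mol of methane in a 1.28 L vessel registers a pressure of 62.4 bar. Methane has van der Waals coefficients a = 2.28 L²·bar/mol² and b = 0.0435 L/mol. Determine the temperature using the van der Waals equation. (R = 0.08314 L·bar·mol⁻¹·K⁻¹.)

T ≈ 331.0 K

T = (P + a n²/V²)(V − nb)/(nR)
P + a n²/V² = 62.4 + (2.28)(3.17)²/(1.28)² = 76.384 bar
V − nb = 1.28 − (3.17)(0.0435) = 1.1421 L
T = (76.384)(1.1421)/((3.17)(0.08314)) = 331.0 K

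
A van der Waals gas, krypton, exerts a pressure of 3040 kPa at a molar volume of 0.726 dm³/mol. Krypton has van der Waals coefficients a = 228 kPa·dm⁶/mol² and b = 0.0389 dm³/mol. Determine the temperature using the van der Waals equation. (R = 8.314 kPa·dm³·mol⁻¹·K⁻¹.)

T ≈ 287.0 K

T = (P + a/V_m²)(V_m − b)/R
P + a/V_m² = 3040 + 228/(0.726)² = 3472.6 kPa
V_m − b = 0.726 − 0.0389 = 0.68710 dm³/mol
T = (3472.6)(0.68710)/8.314 = 287.0 K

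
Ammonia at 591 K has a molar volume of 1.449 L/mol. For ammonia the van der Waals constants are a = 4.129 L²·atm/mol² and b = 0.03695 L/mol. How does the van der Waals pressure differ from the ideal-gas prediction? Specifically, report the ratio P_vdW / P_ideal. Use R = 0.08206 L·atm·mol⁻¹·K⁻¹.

Ideal: P_ideal = RT/V_m = (0.08206)(591)/1.449 = 33.4696 atm
vdW: P = RT/(V_m − b) − a/V_m² = 48.4975/1.41205 − 4.129/2.09960 = 34.3455 − 1.96657 = 32.3789 atm
Ratio = 32.3789/33.4696 = 0.9674

P_vdW / P_ideal ≈ 0.9674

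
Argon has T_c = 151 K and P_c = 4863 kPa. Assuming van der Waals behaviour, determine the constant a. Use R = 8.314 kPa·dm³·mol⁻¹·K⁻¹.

From T_c = 8a/(27Rb) and P_c = a/(27b²): a = 27 R² T_c²/(64 P_c).
a = 27×(8.314)²×(151)²/(64×4863) = 42553736/311232 = 136.7 kPa·dm⁶/mol²

a ≈ 136.7 kPa·dm⁶/mol²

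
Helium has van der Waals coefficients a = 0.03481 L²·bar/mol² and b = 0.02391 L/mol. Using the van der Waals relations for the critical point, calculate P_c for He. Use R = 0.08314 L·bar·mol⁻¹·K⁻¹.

P_c ≈ 2.255 bar

For a van der Waals gas, P_c = a/(27b²).
P_c = 0.03481/(27×(0.02391)²) = 0.03481/0.015436 = 2.255 bar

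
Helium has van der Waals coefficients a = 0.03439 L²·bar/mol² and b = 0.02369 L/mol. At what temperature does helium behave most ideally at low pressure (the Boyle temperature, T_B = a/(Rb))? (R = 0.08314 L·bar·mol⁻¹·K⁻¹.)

T_B ≈ 17.46 K

For a van der Waals gas the second virial coefficient B₂ = b − a/(RT) vanishes at T_B = a/(Rb).
T_B = 0.03439/(0.08314×0.02369) = 0.03439/0.0019696 = 17.46 K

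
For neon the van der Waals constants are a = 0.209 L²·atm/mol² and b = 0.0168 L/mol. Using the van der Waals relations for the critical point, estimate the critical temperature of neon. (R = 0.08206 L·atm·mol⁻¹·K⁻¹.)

T_c ≈ 44.92 K

For a van der Waals gas, T_c = 8a/(27Rb).
T_c = 8×0.209/(27×0.08206×0.0168) = 1.6720/0.037222 = 44.92 K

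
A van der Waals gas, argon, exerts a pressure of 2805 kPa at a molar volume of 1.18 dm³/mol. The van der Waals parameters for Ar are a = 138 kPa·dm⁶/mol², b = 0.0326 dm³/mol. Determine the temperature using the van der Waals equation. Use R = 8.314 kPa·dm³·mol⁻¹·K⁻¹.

T = (P + a/V_m²)(V_m − b)/R
P + a/V_m² = 2805 + 138/(1.18)² = 2904.1 kPa
V_m − b = 1.18 − 0.0326 = 1.1474 dm³/mol
T = (2904.1)(1.1474)/8.314 = 400.8 K

T ≈ 400.8 K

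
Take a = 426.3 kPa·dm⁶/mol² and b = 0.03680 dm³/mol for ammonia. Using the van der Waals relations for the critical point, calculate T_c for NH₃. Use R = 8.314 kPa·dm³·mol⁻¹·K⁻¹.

T_c ≈ 412.8 K

For a van der Waals gas, T_c = 8a/(27Rb).
T_c = 8×426.3/(27×8.314×0.03680) = 3410.4/8.2608 = 412.8 K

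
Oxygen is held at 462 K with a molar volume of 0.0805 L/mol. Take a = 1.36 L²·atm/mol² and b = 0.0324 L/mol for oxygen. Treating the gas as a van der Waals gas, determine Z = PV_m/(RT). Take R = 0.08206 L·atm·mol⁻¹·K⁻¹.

Z ≈ 1.228

P = RT/(V_m − b) − a/V_m² = (0.08206)(462)/(0.0805 − 0.0324) − 1.36/(0.0805)²
  = 37.912/0.048100 − 209.87 = 788.19 − 209.87 = 578.32 atm
Z = PV_m/(RT) = (578.32)(0.0805)/((0.08206)(462)) = 46.555/37.912 = 1.228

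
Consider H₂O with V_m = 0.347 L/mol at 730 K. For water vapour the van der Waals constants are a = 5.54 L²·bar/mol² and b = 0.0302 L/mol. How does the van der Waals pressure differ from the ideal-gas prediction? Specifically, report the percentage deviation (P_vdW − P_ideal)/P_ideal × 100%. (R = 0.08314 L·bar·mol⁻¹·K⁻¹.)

-16.77 %

Ideal: P_ideal = RT/V_m = (0.08314)(730)/0.347 = 174.905 bar
vdW: P = RT/(V_m − b) − a/V_m² = 60.6922/0.316800 − 5.54/0.120409 = 191.579 − 46.0098 = 145.569 bar
% deviation = (145.569 − 174.905)/174.905 × 100% = -16.77%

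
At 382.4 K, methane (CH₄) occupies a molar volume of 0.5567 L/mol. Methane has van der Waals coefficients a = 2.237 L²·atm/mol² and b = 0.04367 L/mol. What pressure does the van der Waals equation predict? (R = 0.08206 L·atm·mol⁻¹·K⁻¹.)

P = RT/(V_m − b) − a/V_m²
RT/(V_m − b) = (0.08206)(382.4)/(0.5567 − 0.04367) = 31.380/0.51303 = 61.166 atm
a/V_m² = 2.237/(0.5567)² = 7.2181 atm
P = 61.166 − 7.2181 = 53.95 atm

P ≈ 53.95 atm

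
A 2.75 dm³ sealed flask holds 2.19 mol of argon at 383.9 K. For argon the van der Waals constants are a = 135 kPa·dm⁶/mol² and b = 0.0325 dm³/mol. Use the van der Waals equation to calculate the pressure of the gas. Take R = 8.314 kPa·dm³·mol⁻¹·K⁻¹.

P ≈ 2524 kPa

P = nRT/(V − nb) − a n²/V²
nRT/(V − nb) = (2.19)(8.314)(383.9)/(2.75 − 2.19×0.0325) = 6989.9/2.6788 = 2609.3 kPa
a n²/V² = (135)(2.19)²/(2.75)² = 85.616 kPa
P = 2609.3 − 85.616 = 2524 kPa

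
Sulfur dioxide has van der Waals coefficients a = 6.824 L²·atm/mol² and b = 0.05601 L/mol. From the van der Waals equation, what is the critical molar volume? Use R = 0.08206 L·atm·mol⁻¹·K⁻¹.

For a van der Waals gas, V_m,c = 3b.
V_m,c = 3×0.05601 = 0.1680 L/mol

V_m,c ≈ 0.1680 L/mol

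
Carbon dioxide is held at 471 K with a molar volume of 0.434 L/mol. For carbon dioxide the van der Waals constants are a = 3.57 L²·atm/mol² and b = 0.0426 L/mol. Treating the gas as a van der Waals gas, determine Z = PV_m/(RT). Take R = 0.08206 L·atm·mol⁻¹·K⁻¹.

Z ≈ 0.8960

P = RT/(V_m − b) − a/V_m² = (0.08206)(471)/(0.434 − 0.0426) − 3.57/(0.434)²
  = 38.650/0.39140 − 18.953 = 98.748 − 18.953 = 79.795 atm
Z = PV_m/(RT) = (79.795)(0.434)/((0.08206)(471)) = 34.631/38.650 = 0.8960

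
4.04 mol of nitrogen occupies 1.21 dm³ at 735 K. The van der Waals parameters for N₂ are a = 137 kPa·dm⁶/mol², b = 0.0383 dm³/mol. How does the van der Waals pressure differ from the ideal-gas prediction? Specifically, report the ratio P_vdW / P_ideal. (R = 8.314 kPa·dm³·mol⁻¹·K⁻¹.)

Ideal: P_ideal = nRT/V = (4.04)(8.314)(735)/1.21 = 20403.0 kPa
vdW: P = nRT/(V − nb) − a n²/V² = 24687.6/1.05527 − 2236.06/1.46410 = 23394.6 − 1527.26 = 21867.3 kPa
Ratio = 21867.3/20403.0 = 1.072

P_vdW / P_ideal ≈ 1.072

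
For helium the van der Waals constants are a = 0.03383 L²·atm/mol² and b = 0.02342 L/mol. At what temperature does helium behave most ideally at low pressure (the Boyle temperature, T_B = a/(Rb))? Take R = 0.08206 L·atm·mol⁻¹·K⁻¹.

For a van der Waals gas the second virial coefficient B₂ = b − a/(RT) vanishes at T_B = a/(Rb).
T_B = 0.03383/(0.08206×0.02342) = 0.03383/0.0019218 = 17.60 K

T_B ≈ 17.60 K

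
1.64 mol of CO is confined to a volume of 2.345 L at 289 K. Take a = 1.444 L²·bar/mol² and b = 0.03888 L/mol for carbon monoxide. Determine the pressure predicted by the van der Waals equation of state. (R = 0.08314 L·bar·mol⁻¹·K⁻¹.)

P ≈ 16.57 bar

P = nRT/(V − nb) − a n²/V²
nRT/(V − nb) = (1.64)(0.08314)(289)/(2.345 − 1.64×0.03888) = 39.405/2.2812 = 17.274 bar
a n²/V² = (1.444)(1.64)²/(2.345)² = 0.70627 bar
P = 17.274 − 0.70627 = 16.57 bar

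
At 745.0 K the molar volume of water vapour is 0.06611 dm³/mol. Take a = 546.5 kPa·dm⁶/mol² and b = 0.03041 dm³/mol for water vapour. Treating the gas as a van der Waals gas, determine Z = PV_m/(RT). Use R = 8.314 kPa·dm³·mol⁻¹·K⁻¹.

Z ≈ 0.5172

P = RT/(V_m − b) − a/V_m² = (8.314)(745.0)/(0.06611 − 0.03041) − 546.5/(0.06611)²
  = 6193.9/0.035700 − 125042 = 173499 − 125042 = 48457 kPa
Z = PV_m/(RT) = (48457)(0.06611)/((8.314)(745.0)) = 3203.5/6193.9 = 0.5172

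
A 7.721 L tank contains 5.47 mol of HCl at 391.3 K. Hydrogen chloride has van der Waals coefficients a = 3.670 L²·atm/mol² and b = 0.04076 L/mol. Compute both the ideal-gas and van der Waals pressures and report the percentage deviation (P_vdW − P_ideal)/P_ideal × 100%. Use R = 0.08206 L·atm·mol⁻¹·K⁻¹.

-5.12 %

Ideal: P_ideal = nRT/V = (5.47)(0.08206)(391.3)/7.721 = 22.7486 atm
vdW: P = nRT/(V − nb) − a n²/V² = 175.642/7.49804 − 109.810/59.6138 = 23.4251 − 1.84202 = 21.5831 atm
% deviation = (21.5831 − 22.7486)/22.7486 × 100% = -5.12%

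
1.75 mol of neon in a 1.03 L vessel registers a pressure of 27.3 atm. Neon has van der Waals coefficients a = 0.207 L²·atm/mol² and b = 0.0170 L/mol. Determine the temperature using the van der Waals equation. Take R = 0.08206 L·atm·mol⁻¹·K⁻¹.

T = (P + a n²/V²)(V − nb)/(nR)
P + a n²/V² = 27.3 + (0.207)(1.75)²/(1.03)² = 27.898 atm
V − nb = 1.03 − (1.75)(0.0170) = 1.0003 L
T = (27.898)(1.0003)/((1.75)(0.08206)) = 194.3 K

T ≈ 194.3 K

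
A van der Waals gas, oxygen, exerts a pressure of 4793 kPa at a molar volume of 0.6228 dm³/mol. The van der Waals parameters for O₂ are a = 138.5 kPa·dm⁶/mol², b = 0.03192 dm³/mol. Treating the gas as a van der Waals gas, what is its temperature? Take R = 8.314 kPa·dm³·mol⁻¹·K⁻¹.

T ≈ 366.0 K

T = (P + a/V_m²)(V_m − b)/R
P + a/V_m² = 4793 + 138.5/(0.6228)² = 5150.1 kPa
V_m − b = 0.6228 − 0.03192 = 0.59088 dm³/mol
T = (5150.1)(0.59088)/8.314 = 366.0 K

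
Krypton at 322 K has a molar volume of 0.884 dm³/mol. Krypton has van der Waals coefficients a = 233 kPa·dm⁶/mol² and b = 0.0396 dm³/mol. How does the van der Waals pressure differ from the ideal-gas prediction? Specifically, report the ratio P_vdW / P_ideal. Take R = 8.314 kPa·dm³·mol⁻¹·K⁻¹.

P_vdW / P_ideal ≈ 0.9484

Ideal: P_ideal = RT/V_m = (8.314)(322)/0.884 = 3028.40 kPa
vdW: P = RT/(V_m − b) − a/V_m² = 2677.11/0.844400 − 233/0.781456 = 3170.43 − 298.161 = 2872.27 kPa
Ratio = 2872.27/3028.40 = 0.9484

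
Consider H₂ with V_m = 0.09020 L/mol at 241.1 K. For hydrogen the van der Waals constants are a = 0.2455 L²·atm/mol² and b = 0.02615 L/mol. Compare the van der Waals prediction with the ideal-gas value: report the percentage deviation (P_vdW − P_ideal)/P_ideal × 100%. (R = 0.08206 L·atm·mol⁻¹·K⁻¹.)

27.07 %

Ideal: P_ideal = RT/V_m = (0.08206)(241.1)/0.09020 = 219.342 atm
vdW: P = RT/(V_m − b) − a/V_m² = 19.7847/0.0640500 − 0.2455/0.00813604 = 308.895 − 30.1744 = 278.721 atm
% deviation = (278.721 − 219.342)/219.342 × 100% = 27.07%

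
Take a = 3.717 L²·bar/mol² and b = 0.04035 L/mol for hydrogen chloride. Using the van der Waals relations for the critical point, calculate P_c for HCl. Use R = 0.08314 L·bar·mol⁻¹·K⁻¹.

For a van der Waals gas, P_c = a/(27b²).
P_c = 3.717/(27×(0.04035)²) = 3.717/0.043959 = 84.56 bar

P_c ≈ 84.56 bar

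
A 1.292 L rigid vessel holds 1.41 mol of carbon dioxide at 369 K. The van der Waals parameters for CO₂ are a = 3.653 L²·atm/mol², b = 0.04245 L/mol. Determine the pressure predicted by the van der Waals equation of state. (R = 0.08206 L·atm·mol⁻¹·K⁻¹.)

P ≈ 30.30 atm

P = nRT/(V − nb) − a n²/V²
nRT/(V − nb) = (1.41)(0.08206)(369)/(1.292 − 1.41×0.04245) = 42.695/1.2321 = 34.652 atm
a n²/V² = (3.653)(1.41)²/(1.292)² = 4.3507 atm
P = 34.652 − 4.3507 = 30.30 atm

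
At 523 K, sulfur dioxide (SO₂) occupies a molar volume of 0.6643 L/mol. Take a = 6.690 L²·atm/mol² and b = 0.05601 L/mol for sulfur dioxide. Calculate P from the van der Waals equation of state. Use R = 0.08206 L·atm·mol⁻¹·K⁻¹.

P = RT/(V_m − b) − a/V_m²
RT/(V_m − b) = (0.08206)(523)/(0.6643 − 0.05601) = 42.917/0.60829 = 70.554 atm
a/V_m² = 6.690/(0.6643)² = 15.160 atm
P = 70.554 − 15.160 = 55.39 atm

P ≈ 55.39 atm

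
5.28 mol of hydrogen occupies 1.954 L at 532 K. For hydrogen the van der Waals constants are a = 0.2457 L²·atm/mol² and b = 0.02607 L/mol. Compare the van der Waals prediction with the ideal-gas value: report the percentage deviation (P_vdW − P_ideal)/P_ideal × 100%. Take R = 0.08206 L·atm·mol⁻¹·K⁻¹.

6.06 %

Ideal: P_ideal = nRT/V = (5.28)(0.08206)(532)/1.954 = 117.965 atm
vdW: P = nRT/(V − nb) − a n²/V² = 230.503/1.81635 − 6.84972/3.81812 = 126.905 − 1.79400 = 125.111 atm
% deviation = (125.111 − 117.965)/117.965 × 100% = 6.06%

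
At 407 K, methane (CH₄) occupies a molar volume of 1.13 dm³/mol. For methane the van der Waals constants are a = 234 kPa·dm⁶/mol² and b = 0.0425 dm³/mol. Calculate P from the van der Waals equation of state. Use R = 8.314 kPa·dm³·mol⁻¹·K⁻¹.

P ≈ 2928 kPa

P = RT/(V_m − b) − a/V_m²
RT/(V_m − b) = (8.314)(407)/(1.13 − 0.0425) = 3383.8/1.0875 = 3111.5 kPa
a/V_m² = 234/(1.13)² = 183.26 kPa
P = 3111.5 − 183.26 = 2928 kPa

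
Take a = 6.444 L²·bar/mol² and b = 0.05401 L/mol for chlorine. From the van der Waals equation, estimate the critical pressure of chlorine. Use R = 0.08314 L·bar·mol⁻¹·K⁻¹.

For a van der Waals gas, P_c = a/(27b²).
P_c = 6.444/(27×(0.05401)²) = 6.444/0.078761 = 81.82 bar

P_c ≈ 81.82 bar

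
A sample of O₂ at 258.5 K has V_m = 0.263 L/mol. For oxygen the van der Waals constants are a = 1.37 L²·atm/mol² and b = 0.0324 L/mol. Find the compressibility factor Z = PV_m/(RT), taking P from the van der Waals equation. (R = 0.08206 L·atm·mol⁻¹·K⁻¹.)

Z ≈ 0.8949

P = RT/(V_m − b) − a/V_m² = (0.08206)(258.5)/(0.263 − 0.0324) − 1.37/(0.263)²
  = 21.213/0.23060 − 19.807 = 91.990 − 19.807 = 72.183 atm
Z = PV_m/(RT) = (72.183)(0.263)/((0.08206)(258.5)) = 18.984/21.213 = 0.8949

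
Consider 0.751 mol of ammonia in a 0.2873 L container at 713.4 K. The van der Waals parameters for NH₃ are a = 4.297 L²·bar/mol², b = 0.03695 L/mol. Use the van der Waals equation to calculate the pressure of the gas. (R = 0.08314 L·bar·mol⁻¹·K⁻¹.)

P = nRT/(V − nb) − a n²/V²
nRT/(V − nb) = (0.751)(0.08314)(713.4)/(0.2873 − 0.751×0.03695) = 44.543/0.25955 = 171.62 bar
a n²/V² = (4.297)(0.751)²/(0.2873)² = 29.361 bar
P = 171.62 − 29.361 = 142.3 bar

P ≈ 142.3 bar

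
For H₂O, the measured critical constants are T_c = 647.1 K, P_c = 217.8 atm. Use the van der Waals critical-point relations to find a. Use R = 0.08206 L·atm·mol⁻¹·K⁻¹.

From T_c = 8a/(27Rb) and P_c = a/(27b²): a = 27 R² T_c²/(64 P_c).
a = 27×(0.08206)²×(647.1)²/(64×217.8) = 76132/13939 = 5.462 L²·atm/mol²

a ≈ 5.462 L²·atm/mol²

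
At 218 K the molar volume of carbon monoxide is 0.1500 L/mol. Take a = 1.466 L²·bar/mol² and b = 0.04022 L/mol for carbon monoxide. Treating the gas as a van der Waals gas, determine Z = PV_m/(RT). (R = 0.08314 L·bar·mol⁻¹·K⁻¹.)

Z ≈ 0.8271

P = RT/(V_m − b) − a/V_m² = (0.08314)(218)/(0.1500 − 0.04022) − 1.466/(0.1500)²
  = 18.125/0.10978 − 65.156 = 165.10 − 65.156 = 99.94 bar
Z = PV_m/(RT) = (99.94)(0.1500)/((0.08314)(218)) = 14.991/18.125 = 0.8271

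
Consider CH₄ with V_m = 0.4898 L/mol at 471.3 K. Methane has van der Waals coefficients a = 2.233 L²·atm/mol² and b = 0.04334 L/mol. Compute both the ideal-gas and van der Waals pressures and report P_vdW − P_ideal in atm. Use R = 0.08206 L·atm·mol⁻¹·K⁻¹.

ΔP ≈ -1.643 atm

Ideal: P_ideal = RT/V_m = (0.08206)(471.3)/0.4898 = 78.9606 atm
vdW: P = RT/(V_m − b) − a/V_m² = 38.6749/0.446460 − 2.233/0.239904 = 86.6257 − 9.30789 = 77.3178 atm
ΔP = 77.3178 − 78.9606 = -1.643 atm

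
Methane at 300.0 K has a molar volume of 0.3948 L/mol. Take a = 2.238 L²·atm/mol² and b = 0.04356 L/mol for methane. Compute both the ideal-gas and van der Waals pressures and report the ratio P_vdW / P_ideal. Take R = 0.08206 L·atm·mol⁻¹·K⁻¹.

Ideal: P_ideal = RT/V_m = (0.08206)(300.0)/0.3948 = 62.3556 atm
vdW: P = RT/(V_m − b) − a/V_m² = 24.6180/0.351240 − 2.238/0.155867 = 70.0888 − 14.3584 = 55.7304 atm
Ratio = 55.7304/62.3556 = 0.8938

P_vdW / P_ideal ≈ 0.8938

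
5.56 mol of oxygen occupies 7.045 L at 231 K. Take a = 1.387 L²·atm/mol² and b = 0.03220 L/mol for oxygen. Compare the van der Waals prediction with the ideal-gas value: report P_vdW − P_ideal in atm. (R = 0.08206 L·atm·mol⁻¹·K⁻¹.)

Ideal: P_ideal = nRT/V = (5.56)(0.08206)(231)/7.045 = 14.9602 atm
vdW: P = nRT/(V − nb) − a n²/V² = 105.395/6.86597 − 42.8772/49.6320 = 15.3503 − 0.863902 = 14.4864 atm
ΔP = 14.4864 − 14.9602 = -0.474 atm

ΔP ≈ -0.474 atm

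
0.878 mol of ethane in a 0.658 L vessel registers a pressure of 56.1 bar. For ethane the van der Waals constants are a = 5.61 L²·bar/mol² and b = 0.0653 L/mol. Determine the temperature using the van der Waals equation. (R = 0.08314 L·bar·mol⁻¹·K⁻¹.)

T ≈ 543.8 K

T = (P + a n²/V²)(V − nb)/(nR)
P + a n²/V² = 56.1 + (5.61)(0.878)²/(0.658)² = 66.088 bar
V − nb = 0.658 − (0.878)(0.0653) = 0.60067 L
T = (66.088)(0.60067)/((0.878)(0.08314)) = 543.8 K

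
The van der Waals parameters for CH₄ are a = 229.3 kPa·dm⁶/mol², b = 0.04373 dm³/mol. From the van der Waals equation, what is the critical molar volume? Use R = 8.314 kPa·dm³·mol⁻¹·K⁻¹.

V_m,c ≈ 0.1312 dm³/mol

For a van der Waals gas, V_m,c = 3b.
V_m,c = 3×0.04373 = 0.1312 dm³/mol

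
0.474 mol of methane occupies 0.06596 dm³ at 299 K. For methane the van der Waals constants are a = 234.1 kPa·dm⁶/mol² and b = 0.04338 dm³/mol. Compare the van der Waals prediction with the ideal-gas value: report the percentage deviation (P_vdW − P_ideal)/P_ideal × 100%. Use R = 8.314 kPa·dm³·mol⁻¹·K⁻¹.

Ideal: P_ideal = nRT/V = (0.474)(8.314)(299)/0.06596 = 17864.0 kPa
vdW: P = nRT/(V − nb) − a n²/V² = 1178.31/0.0453979 − 52.5967/0.00435072 = 25955.2 − 12089.2 = 13866.0 kPa
% deviation = (13866.0 − 17864.0)/17864.0 × 100% = -22.38%

-22.38 %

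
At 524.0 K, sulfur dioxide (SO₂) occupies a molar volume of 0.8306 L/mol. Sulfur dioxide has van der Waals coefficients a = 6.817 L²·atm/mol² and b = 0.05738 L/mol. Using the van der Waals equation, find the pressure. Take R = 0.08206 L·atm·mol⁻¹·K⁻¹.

P = RT/(V_m − b) − a/V_m²
RT/(V_m − b) = (0.08206)(524.0)/(0.8306 − 0.05738) = 42.999/0.77322 = 55.610 atm
a/V_m² = 6.817/(0.8306)² = 9.8812 atm
P = 55.610 − 9.8812 = 45.73 atm

P ≈ 45.73 atm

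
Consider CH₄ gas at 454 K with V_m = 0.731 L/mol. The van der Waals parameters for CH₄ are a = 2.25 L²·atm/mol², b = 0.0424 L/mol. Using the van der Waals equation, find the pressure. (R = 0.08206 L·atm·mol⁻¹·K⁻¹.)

P = RT/(V_m − b) − a/V_m²
RT/(V_m − b) = (0.08206)(454)/(0.731 − 0.0424) = 37.255/0.68860 = 54.103 atm
a/V_m² = 2.25/(0.731)² = 4.2106 atm
P = 54.103 − 4.2106 = 49.89 atm

P ≈ 49.89 atm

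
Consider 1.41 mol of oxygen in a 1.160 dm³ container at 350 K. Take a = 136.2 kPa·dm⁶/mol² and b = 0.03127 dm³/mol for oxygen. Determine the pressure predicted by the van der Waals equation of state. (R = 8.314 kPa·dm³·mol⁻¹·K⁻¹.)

P = nRT/(V − nb) − a n²/V²
nRT/(V − nb) = (1.41)(8.314)(350)/(1.160 − 1.41×0.03127) = 4103.0/1.1159 = 3676.9 kPa
a n²/V² = (136.2)(1.41)²/(1.160)² = 201.23 kPa
P = 3676.9 − 201.23 = 3476 kPa

P ≈ 3476 kPa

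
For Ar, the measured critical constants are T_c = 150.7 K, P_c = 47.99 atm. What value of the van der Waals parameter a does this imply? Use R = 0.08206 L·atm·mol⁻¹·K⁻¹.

a ≈ 1.344 L²·atm/mol²

From T_c = 8a/(27Rb) and P_c = a/(27b²): a = 27 R² T_c²/(64 P_c).
a = 27×(0.08206)²×(150.7)²/(64×47.99) = 4129.1/3071.4 = 1.344 L²·atm/mol²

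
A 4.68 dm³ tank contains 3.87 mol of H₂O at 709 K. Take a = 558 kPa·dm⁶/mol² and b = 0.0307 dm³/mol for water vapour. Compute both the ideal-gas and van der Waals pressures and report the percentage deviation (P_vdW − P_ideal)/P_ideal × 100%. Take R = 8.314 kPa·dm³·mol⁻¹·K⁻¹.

Ideal: P_ideal = nRT/V = (3.87)(8.314)(709)/4.68 = 4874.40 kPa
vdW: P = nRT/(V − nb) − a n²/V² = 22812.2/4.56119 − 8357.11/21.9024 = 5001.37 − 381.561 = 4619.81 kPa
% deviation = (4619.81 − 4874.40)/4874.40 × 100% = -5.22%

-5.22 %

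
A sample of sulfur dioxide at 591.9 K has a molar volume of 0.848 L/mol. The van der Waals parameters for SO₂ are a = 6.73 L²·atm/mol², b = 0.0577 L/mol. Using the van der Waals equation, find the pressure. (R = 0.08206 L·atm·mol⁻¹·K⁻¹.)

P ≈ 52.10 atm

P = RT/(V_m − b) − a/V_m²
RT/(V_m − b) = (0.08206)(591.9)/(0.848 − 0.0577) = 48.571/0.79030 = 61.459 atm
a/V_m² = 6.73/(0.848)² = 9.3589 atm
P = 61.459 − 9.3589 = 52.10 atm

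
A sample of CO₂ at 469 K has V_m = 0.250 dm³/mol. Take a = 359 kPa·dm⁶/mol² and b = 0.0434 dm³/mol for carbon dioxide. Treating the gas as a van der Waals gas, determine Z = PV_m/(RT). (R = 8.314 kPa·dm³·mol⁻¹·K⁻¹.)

Z ≈ 0.8418

P = RT/(V_m − b) − a/V_m² = (8.314)(469)/(0.250 − 0.0434) − 359/(0.250)²
  = 3899.3/0.20660 − 5744.0 = 18874 − 5744.0 = 13130 kPa
Z = PV_m/(RT) = (13130)(0.250)/((8.314)(469)) = 3282.5/3899.3 = 0.8418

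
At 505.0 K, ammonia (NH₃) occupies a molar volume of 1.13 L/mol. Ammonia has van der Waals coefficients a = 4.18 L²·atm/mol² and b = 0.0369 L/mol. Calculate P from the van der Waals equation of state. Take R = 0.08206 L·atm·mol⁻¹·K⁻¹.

P ≈ 34.64 atm

P = RT/(V_m − b) − a/V_m²
RT/(V_m − b) = (0.08206)(505.0)/(1.13 − 0.0369) = 41.440/1.0931 = 37.911 atm
a/V_m² = 4.18/(1.13)² = 3.2736 atm
P = 37.911 − 3.2736 = 34.64 atm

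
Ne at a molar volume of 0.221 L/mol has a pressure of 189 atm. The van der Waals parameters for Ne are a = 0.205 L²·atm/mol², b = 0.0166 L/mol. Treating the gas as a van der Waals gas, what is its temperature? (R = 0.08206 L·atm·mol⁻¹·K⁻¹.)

T = (P + a/V_m²)(V_m − b)/R
P + a/V_m² = 189 + 0.205/(0.221)² = 193.20 atm
V_m − b = 0.221 − 0.0166 = 0.20440 L/mol
T = (193.20)(0.20440)/0.08206 = 481.2 K

T ≈ 481.2 K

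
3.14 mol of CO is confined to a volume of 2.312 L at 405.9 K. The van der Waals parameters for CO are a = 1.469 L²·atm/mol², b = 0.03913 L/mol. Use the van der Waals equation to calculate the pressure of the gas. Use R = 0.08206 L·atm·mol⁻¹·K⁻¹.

P ≈ 45.07 atm

P = nRT/(V − nb) − a n²/V²
nRT/(V − nb) = (3.14)(0.08206)(405.9)/(2.312 − 3.14×0.03913) = 104.59/2.1891 = 47.778 atm
a n²/V² = (1.469)(3.14)²/(2.312)² = 2.7096 atm
P = 47.778 − 2.7096 = 45.07 atm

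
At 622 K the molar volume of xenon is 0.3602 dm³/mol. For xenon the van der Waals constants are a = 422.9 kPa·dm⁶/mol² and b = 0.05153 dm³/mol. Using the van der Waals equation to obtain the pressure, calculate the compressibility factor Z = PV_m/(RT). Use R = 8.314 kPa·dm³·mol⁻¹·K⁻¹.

P = RT/(V_m − b) − a/V_m² = (8.314)(622)/(0.3602 − 0.05153) − 422.9/(0.3602)²
  = 5171.3/0.30867 − 3259.5 = 16753 − 3259.5 = 13494 kPa
Z = PV_m/(RT) = (13494)(0.3602)/((8.314)(622)) = 4860.5/5171.3 = 0.9399

Z ≈ 0.9399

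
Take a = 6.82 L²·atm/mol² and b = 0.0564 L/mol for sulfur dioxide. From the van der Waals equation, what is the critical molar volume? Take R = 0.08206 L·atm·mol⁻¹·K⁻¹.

For a van der Waals gas, V_m,c = 3b.
V_m,c = 3×0.0564 = 0.1692 L/mol

V_m,c ≈ 0.1692 L/mol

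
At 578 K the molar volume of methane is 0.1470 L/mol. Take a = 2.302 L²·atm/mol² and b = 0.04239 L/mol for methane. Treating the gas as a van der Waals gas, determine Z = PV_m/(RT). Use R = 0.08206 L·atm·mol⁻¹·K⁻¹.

Z ≈ 1.075

P = RT/(V_m − b) − a/V_m² = (0.08206)(578)/(0.1470 − 0.04239) − 2.302/(0.1470)²
  = 47.431/0.10461 − 106.53 = 453.41 − 106.53 = 346.88 atm
Z = PV_m/(RT) = (346.88)(0.1470)/((0.08206)(578)) = 50.991/47.431 = 1.075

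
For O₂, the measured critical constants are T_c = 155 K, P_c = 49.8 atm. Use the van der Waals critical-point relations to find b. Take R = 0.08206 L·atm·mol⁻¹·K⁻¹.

b ≈ 0.03193 L/mol

From T_c = 8a/(27Rb) and P_c = a/(27b²): b = R T_c/(8 P_c).
b = (0.08206)(155)/(8×49.8) = 12.719/398.40 = 0.03193 L/mol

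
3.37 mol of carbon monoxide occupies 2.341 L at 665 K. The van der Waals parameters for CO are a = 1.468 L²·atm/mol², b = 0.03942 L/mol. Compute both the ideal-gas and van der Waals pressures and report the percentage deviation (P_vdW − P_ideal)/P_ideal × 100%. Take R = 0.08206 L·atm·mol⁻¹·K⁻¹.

Ideal: P_ideal = nRT/V = (3.37)(0.08206)(665)/2.341 = 78.5564 atm
vdW: P = nRT/(V − nb) − a n²/V² = 183.901/2.20815 − 16.6719/5.48028 = 83.2828 − 3.04216 = 80.2406 atm
% deviation = (80.2406 − 78.5564)/78.5564 × 100% = 2.14%

2.14 %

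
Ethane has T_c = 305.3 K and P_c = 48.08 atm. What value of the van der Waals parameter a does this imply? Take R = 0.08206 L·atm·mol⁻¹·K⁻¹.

a ≈ 5.507 L²·atm/mol²

From T_c = 8a/(27Rb) and P_c = a/(27b²): a = 27 R² T_c²/(64 P_c).
a = 27×(0.08206)²×(305.3)²/(64×48.08) = 16947/3077.1 = 5.507 L²·atm/mol²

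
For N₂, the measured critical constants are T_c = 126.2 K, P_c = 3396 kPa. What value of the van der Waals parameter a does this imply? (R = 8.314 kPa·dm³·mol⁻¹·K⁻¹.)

a ≈ 136.8 kPa·dm⁶/mol²

From T_c = 8a/(27Rb) and P_c = a/(27b²): a = 27 R² T_c²/(64 P_c).
a = 27×(8.314)²×(126.2)²/(64×3396) = 29723676/217344 = 136.8 kPa·dm⁶/mol²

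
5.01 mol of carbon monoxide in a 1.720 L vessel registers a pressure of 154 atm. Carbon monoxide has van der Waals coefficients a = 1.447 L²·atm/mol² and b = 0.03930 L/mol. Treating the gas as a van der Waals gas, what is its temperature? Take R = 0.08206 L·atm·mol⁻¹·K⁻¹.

T = (P + a n²/V²)(V − nb)/(nR)
P + a n²/V² = 154 + (1.447)(5.01)²/(1.720)² = 166.28 atm
V − nb = 1.720 − (5.01)(0.03930) = 1.5231 L
T = (166.28)(1.5231)/((5.01)(0.08206)) = 616.0 K

T ≈ 616.0 K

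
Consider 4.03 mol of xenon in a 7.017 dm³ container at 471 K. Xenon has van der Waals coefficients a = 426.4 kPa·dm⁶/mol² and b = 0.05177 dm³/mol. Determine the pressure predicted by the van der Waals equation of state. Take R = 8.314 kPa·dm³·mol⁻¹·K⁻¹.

P = nRT/(V − nb) − a n²/V²
nRT/(V − nb) = (4.03)(8.314)(471)/(7.017 − 4.03×0.05177) = 15781/6.8084 = 2317.9 kPa
a n²/V² = (426.4)(4.03)²/(7.017)² = 140.65 kPa
P = 2317.9 − 140.65 = 2177 kPa

P ≈ 2177 kPa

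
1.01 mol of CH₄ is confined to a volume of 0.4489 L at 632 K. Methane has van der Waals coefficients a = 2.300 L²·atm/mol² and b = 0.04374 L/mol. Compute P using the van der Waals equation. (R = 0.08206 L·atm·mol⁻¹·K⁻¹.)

P = nRT/(V − nb) − a n²/V²
nRT/(V − nb) = (1.01)(0.08206)(632)/(0.4489 − 1.01×0.04374) = 52.381/0.40472 = 129.43 atm
a n²/V² = (2.300)(1.01)²/(0.4489)² = 11.643 atm
P = 129.43 − 11.643 = 117.8 atm

P ≈ 117.8 atm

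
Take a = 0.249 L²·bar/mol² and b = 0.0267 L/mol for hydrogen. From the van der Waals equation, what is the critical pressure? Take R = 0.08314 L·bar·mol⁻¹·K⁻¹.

For a van der Waals gas, P_c = a/(27b²).
P_c = 0.249/(27×(0.0267)²) = 0.249/0.019248 = 12.94 bar

P_c ≈ 12.94 bar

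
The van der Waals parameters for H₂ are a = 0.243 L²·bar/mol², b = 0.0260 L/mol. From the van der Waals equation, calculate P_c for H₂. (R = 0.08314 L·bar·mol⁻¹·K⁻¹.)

P_c ≈ 13.31 bar

For a van der Waals gas, P_c = a/(27b²).
P_c = 0.243/(27×(0.0260)²) = 0.243/0.018252 = 13.31 bar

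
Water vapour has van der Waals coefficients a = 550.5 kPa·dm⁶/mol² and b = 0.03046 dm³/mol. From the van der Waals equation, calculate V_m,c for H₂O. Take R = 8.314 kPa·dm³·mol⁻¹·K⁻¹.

For a van der Waals gas, V_m,c = 3b.
V_m,c = 3×0.03046 = 0.09138 dm³/mol

V_m,c ≈ 0.09138 dm³/mol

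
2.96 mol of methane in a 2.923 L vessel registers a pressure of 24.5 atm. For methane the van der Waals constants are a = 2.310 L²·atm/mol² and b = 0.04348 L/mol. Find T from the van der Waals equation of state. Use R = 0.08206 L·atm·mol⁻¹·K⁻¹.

T ≈ 309.1 K

T = (P + a n²/V²)(V − nb)/(nR)
P + a n²/V² = 24.5 + (2.310)(2.96)²/(2.923)² = 26.869 atm
V − nb = 2.923 − (2.96)(0.04348) = 2.7943 L
T = (26.869)(2.7943)/((2.96)(0.08206)) = 309.1 K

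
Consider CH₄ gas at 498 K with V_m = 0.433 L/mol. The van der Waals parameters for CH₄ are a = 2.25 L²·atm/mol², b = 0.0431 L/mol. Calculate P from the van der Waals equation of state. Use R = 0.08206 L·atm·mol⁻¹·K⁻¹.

P ≈ 92.81 atm

P = RT/(V_m − b) − a/V_m²
RT/(V_m − b) = (0.08206)(498)/(0.433 − 0.0431) = 40.866/0.38990 = 104.81 atm
a/V_m² = 2.25/(0.433)² = 12.001 atm
P = 104.81 − 12.001 = 92.81 atm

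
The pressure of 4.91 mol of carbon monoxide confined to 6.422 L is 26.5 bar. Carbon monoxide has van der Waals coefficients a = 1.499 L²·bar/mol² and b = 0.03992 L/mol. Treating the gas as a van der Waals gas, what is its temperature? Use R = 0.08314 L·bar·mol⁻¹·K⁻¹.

T = (P + a n²/V²)(V − nb)/(nR)
P + a n²/V² = 26.5 + (1.499)(4.91)²/(6.422)² = 27.376 bar
V − nb = 6.422 − (4.91)(0.03992) = 6.2260 L
T = (27.376)(6.2260)/((4.91)(0.08314)) = 417.5 K

T ≈ 417.5 K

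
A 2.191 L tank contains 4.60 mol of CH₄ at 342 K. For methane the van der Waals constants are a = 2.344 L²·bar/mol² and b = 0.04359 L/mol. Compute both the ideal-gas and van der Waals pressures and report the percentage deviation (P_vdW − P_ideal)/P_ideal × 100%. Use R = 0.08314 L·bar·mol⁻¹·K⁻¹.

-7.23 %

Ideal: P_ideal = nRT/V = (4.60)(0.08314)(342)/2.191 = 59.6969 bar
vdW: P = nRT/(V − nb) − a n²/V² = 130.796/1.99049 − 49.5990/4.80048 = 65.7105 − 10.3321 = 55.3784 bar
% deviation = (55.3784 − 59.6969)/59.6969 × 100% = -7.23%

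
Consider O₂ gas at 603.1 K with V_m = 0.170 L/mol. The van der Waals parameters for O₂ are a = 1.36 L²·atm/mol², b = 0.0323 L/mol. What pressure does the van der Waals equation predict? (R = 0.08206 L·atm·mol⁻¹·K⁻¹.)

P ≈ 312.3 atm

P = RT/(V_m − b) − a/V_m²
RT/(V_m − b) = (0.08206)(603.1)/(0.170 − 0.0323) = 49.490/0.13770 = 359.40 atm
a/V_m² = 1.36/(0.170)² = 47.059 atm
P = 359.40 − 47.059 = 312.3 atm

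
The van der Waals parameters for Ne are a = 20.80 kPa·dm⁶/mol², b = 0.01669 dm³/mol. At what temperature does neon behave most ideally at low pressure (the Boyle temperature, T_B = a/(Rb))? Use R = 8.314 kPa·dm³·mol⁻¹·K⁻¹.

T_B ≈ 149.9 K

For a van der Waals gas the second virial coefficient B₂ = b − a/(RT) vanishes at T_B = a/(Rb).
T_B = 20.80/(8.314×0.01669) = 20.80/0.13876 = 149.9 K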